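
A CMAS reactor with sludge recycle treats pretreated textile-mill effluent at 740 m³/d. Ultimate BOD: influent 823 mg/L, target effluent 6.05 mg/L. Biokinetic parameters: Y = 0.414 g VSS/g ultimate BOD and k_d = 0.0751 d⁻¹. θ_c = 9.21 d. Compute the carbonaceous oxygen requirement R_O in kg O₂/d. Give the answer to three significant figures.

The observed yield is Y_obs = Y/(1 + k_d·θ_c) = 0.414 / (1 + 0.0751 × 9.21) = 0.414 / 1.692 = 0.2447 g VSS per g ultimate BOD removed.
Mass of ultimate BOD removed per day: Q(S₀ − S) = 740 × 817.0 g/m³ = 604.5 kg/d.
Net sludge production P_X = 0.2447 × 604.5 = 147.9 kg VSS/d.
R_O = Q·(S₀ − S) − 1.42·P_X = 604.5 − 1.42 × 147.9 = 394.5 kg O₂/d.

R_O ≈ 394 kg O₂/d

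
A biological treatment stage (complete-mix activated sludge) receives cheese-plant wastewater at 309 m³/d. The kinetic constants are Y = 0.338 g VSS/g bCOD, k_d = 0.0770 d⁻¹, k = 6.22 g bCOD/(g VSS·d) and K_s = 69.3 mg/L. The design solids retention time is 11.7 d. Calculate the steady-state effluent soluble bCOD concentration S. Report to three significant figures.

S ≈ 5.80 mg/L

Effluent substrate depends only on kinetics and SRT: S = K_s(1 + k_d θ_c) / [θ_c(Yk − k_d) − 1] = 69.3 × (1 + 0.0770 × 11.7) / [11.7 × (0.338 × 6.22 − 0.0770) − 1] = 131.7 / 22.70 = 5.804 mg/L.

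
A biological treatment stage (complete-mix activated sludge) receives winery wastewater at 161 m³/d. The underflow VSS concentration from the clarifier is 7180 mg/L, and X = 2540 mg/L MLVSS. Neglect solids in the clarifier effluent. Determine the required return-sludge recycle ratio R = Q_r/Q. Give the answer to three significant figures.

Mass balance around the secondary clarifier (neglecting effluent solids): R = X / (X_r − X) = 2540 / (7180 − 2540) = 0.5474.

R ≈ 0.547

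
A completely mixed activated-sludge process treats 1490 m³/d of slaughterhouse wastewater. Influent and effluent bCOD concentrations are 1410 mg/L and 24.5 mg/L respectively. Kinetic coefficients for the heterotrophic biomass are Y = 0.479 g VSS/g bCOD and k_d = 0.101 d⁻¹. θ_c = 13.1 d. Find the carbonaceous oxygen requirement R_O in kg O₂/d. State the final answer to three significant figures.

R_O ≈ 1460 kg O₂/d

Y_obs = Y / (1 + k_d θ_c) = 0.479 / (1 + 0.101 × 13.1) = 0.479 / 2.323 = 0.2062.
Q·(S₀ − S) = 1490 × (1410 − 24.5) × 10⁻³ = 2064 kg/d removed.
P_X = Y_obs·Q·(S₀ − S) = 0.2062 × 2064 = 425.7 kg VSS/d.
Carbonaceous O₂ demand = substrate oxidised − cell-mass equivalent = 2064 − 1.42 × 425.7 = 1460 kg O₂/d.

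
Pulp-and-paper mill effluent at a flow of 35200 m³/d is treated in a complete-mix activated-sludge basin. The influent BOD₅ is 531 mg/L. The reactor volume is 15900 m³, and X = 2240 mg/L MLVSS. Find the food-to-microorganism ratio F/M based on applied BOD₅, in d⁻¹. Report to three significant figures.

F/M ≈ 0.525 d⁻¹

F/M = Q·S₀ / (V·X) = 35200 × 531 / (15900 × 2240) = 0.5248 g BOD₅·(g VSS·d)⁻¹.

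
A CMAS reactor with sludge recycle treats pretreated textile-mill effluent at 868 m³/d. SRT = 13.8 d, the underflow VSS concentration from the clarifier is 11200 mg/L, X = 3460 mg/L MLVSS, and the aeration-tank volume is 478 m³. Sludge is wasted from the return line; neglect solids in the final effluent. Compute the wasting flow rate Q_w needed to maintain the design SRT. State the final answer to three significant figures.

Q_w ≈ 10.7 m³/d

Q_w = (V·X)/(θ_c X_r) = 478.0 × 3460 / (13.8 × 11200) = 10.70 m³/d.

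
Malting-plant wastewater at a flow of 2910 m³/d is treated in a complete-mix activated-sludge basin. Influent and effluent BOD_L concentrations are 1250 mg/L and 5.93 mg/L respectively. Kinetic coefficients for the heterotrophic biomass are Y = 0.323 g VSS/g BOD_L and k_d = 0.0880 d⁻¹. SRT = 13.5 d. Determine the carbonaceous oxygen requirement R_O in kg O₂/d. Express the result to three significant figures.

R_O ≈ 2860 kg O₂/d

Observed yield with endogenous decay: Y_obs = Y / (1 + k_d·θ_c) = 0.323 / (1 + 0.0880 × 13.5) = 0.323 / 2.188 = 0.1476 g VSS/g BOD_L.
Substrate removed = Q·(S₀ − S) = 2910 m³/d × (1250 − 5.93) g/m³ = 3.62×10^6 g/d = 3620 kg/d.
Biomass synthesised: P_X = Y_obs × 3620 = 534.4 kg VSS/d.
Carbonaceous O₂ demand = substrate oxidised − cell-mass equivalent = 3620 − 1.42 × 534.4 = 2861 kg O₂/d.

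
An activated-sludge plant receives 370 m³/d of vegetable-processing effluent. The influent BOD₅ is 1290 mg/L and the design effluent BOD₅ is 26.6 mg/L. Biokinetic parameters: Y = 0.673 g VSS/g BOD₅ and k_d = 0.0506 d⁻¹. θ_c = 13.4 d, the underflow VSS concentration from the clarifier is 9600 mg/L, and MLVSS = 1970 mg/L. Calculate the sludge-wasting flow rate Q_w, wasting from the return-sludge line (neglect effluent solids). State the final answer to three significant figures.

From the SRT design equation V = Y Q (S₀−S) θ_c / [X (1 + k_d θ_c)] = 0.673 × 370 × (1290 − 26.6) × 13.4 / [1970 × (1 + 0.0506 × 13.4)] = 4.22×10^6 / 3306 = 1275 m³.
Wasting from the return line (neglecting effluent solids): Q_w = V·X / (θ_c·X_r) = 1275 × 1970 / (13.4 × 9600) = 19.53 m³/d.

Q_w ≈ 19.5 m³/d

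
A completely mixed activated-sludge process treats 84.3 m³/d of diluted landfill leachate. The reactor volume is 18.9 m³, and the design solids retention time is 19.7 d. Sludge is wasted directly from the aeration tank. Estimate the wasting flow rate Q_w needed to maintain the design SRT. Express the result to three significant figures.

With mixed-liquor wasting, θ_c = V/Q_w, so Q_w = V/θ_c = 18.90/19.7 = 0.9594 m³/d.

Q_w ≈ 0.959 m³/d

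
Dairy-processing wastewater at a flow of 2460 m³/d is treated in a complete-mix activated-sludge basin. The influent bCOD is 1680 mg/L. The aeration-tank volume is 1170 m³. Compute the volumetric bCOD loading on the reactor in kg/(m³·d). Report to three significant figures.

Volumetric loading L_v = Q·S₀ / V = 2460 × 1680 g/m³ / 1170 m³ = 3532 g/(m³·d) = 3.532 kg bCOD/(m³·d).

L_v ≈ 3.53 kg bCOD/(m³·d)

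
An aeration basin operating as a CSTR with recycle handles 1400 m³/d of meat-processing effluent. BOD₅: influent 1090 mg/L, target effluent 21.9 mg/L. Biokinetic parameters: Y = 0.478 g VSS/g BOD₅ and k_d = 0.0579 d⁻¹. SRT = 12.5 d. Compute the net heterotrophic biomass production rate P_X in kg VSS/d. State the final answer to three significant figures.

P_X ≈ 415 kg VSS/d

The observed yield is Y_obs = Y/(1 + k_d·θ_c) = 0.478 / (1 + 0.0579 × 12.5) = 0.478 / 1.724 = 0.2773 g VSS per g BOD₅ removed.
Q·(S₀ − S) = 1400 × (1090 − 21.9) × 10⁻³ = 1495 kg/d removed.
P_X = Y_obs · Q(S₀ − S) = 0.2773 × 1495 = 414.7 kg VSS/d.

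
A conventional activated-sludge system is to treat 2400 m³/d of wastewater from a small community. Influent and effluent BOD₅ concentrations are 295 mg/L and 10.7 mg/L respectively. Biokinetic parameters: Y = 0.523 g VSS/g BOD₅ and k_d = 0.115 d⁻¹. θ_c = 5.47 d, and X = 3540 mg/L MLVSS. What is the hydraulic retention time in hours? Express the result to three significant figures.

Rearranging the biomass balance for a CMAS with decay, V = Y·Q·ΔS·θ_c / [X·(1+k_d θ_c)] = 0.523 × 2400 × (295 − 10.7) × 5.47 / [3540 × (1 + 0.115 × 5.47)] = 1.95×10^6 / 5767 = 338.5 m³.
τ = V/Q = 338.5/2400 = 0.1410 d, or 3.385 h.

τ ≈ 3.38 h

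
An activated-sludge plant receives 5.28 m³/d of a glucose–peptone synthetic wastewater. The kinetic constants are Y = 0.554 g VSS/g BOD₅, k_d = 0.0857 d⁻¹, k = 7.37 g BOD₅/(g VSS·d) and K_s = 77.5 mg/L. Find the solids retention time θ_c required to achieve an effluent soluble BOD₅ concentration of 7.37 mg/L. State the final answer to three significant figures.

From 1/θ_c = Y·k·S/(K_s + S) − k_d: Y·k·S/(K_s+S) = 0.554 × 7.37 × 7.37 / (77.5 + 7.37) = 0.3546 d⁻¹.
1/θ_c = 0.3546 − 0.0857 = 0.2689 d⁻¹, so θ_c = 3.719 d.

θ_c ≈ 3.72 d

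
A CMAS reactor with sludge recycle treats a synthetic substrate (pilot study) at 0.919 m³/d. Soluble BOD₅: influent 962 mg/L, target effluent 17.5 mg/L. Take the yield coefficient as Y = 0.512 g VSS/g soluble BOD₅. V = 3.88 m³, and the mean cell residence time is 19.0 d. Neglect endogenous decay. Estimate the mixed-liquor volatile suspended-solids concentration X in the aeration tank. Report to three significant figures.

X ≈ 2180 mg/L

From V·X = Y·Q·(S₀ − S)·θ_c (decay neglected): X = 0.512 × 0.919 × (962 − 17.5) × 19.0 / 3.88 = 2176 mg/L.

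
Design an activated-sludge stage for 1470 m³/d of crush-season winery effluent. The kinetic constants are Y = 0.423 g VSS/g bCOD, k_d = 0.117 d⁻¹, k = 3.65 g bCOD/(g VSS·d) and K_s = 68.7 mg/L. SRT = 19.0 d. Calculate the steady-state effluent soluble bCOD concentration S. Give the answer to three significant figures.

S ≈ 8.48 mg/L

For a completely mixed reactor with recycle the Lawrence–McCarty relation gives S = K_s·(1 + k_d·θ_c) / [θ_c·(Y·k − k_d) − 1] = 68.7 × (1 + 0.117 × 19.0) / [19.0 × (0.423 × 3.65 − 0.117) − 1] = 221.4 / 26.11 = 8.480 mg/L.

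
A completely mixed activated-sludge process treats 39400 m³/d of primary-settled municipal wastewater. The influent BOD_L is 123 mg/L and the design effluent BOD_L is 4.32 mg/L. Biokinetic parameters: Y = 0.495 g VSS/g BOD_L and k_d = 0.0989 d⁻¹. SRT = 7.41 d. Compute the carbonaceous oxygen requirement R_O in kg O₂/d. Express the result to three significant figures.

Observed yield with endogenous decay: Y_obs = Y / (1 + k_d·θ_c) = 0.495 / (1 + 0.0989 × 7.41) = 0.495 / 1.733 = 0.2857 g VSS/g BOD_L.
Substrate removed = Q·(S₀ − S) = 39400 m³/d × (123 − 4.32) g/m³ = 4.68×10^6 g/d = 4676 kg/d.
P_X = Y_obs·Q·(S₀ − S) = 0.2857 × 4676 = 1336 kg VSS/d.
R_O = Q·(S₀ − S) − 1.42·P_X = 4676 − 1.42 × 1336 = 2779 kg O₂/d.

R_O ≈ 2780 kg O₂/d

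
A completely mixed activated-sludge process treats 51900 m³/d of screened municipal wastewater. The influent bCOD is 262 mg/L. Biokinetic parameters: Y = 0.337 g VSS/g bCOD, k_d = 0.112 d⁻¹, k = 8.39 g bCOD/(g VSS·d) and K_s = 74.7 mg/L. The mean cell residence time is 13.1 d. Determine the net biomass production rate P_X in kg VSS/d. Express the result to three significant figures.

P_X ≈ 1820 kg VSS/d

Effluent substrate depends only on kinetics and SRT: S = K_s(1 + k_d θ_c) / [θ_c(Yk − k_d) − 1] = 74.7 × (1 + 0.112 × 13.1) / [13.1 × (0.337 × 8.39 − 0.112) − 1] = 184.3 / 34.57 = 5.331 mg/L.
Y_obs = Y / (1 + k_d θ_c) = 0.337 / (1 + 0.112 × 13.1) = 0.337 / 2.467 = 0.1366.
ΔS = 262 − 5.33 = 256.7 mg/L, so the substrate removal rate is 51900 × 256.7/1000 = 13321 kg bCOD/d.
So the net sludge growth is P_X = 0.1366 × 13321 = 1820 kg VSS/d.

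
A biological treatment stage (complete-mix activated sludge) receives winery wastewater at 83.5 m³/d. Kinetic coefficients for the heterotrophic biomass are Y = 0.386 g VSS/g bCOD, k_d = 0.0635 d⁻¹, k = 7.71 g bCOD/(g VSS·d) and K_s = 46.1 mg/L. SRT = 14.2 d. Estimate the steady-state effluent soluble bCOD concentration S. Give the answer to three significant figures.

S ≈ 2.17 mg/L

From the Monod/SRT balance for a CMAS, S = K_s·(1+k_d θ_c)/[θ_c·(Y k − k_d) − 1] = 46.1 × (1 + 0.0635 × 14.2) / [14.2 × (0.386 × 7.71 − 0.0635) − 1] = 87.67 / 40.36 = 2.172 mg/L.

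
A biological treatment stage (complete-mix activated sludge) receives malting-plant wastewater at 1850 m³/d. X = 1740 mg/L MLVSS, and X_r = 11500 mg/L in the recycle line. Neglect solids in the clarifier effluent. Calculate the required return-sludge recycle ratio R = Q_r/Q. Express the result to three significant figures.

Solids balance on the clarifier gives (1+R)X = R·X_r, so R = X/(X_r − X) = 1740 / (11500 − 1740) = 0.1783.

R ≈ 0.178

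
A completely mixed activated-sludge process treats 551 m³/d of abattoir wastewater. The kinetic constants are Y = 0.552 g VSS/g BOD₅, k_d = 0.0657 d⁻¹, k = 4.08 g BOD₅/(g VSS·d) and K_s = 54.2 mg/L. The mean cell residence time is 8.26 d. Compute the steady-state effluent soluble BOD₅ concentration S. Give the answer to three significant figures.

S ≈ 4.90 mg/L

From the Monod/SRT balance for a CMAS, S = K_s·(1+k_d θ_c)/[θ_c·(Y k − k_d) − 1] = 54.2 × (1 + 0.0657 × 8.26) / [8.26 × (0.552 × 4.08 − 0.0657) − 1] = 83.61 / 17.06 = 4.901 mg/L.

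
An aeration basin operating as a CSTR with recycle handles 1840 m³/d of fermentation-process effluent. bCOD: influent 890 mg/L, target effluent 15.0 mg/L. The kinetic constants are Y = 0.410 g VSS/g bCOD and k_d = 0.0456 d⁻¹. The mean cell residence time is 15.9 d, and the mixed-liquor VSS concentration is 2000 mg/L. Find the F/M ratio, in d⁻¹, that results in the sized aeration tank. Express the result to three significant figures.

Steady-state biomass mass balance: V·X·(1 + k_d·θ_c) = Y·Q·(S₀ − S)·θ_c, so V = 0.410 × 1840 × (890 − 15.0) × 15.9 / [2000 × (1 + 0.0456 × 15.9)] = 1.05×10^7 / 3450 = 3042 m³.
F/M = Q·S₀ / (V·X) = 1840 × 890 / (3042 × 2000) = 0.2692 g bCOD·(g VSS·d)⁻¹.

F/M ≈ 0.269 d⁻¹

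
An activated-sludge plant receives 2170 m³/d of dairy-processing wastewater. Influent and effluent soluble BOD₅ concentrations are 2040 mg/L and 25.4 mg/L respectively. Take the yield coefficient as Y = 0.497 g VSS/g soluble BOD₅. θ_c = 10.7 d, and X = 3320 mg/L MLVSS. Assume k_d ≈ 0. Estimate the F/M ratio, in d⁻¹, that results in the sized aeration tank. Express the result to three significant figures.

F/M ≈ 0.190 d⁻¹

Biomass mass balance (decay neglected): V·X = Y·Q·(S₀ − S)·θ_c, so V = 0.497 × 2170 × (2040 − 25.4) × 10.7 / 3320 = 7002 m³.
F/M = applied load / biomass = Q·S₀/(V·X) = 2170 × 2040 / (7002 × 3320) = 0.1904 d⁻¹.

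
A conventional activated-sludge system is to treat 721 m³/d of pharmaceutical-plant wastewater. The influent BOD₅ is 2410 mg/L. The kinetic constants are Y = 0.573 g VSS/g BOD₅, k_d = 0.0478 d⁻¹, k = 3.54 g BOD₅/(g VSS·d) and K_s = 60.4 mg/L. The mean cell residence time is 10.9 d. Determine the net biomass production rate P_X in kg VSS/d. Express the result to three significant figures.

P_X ≈ 653 kg VSS/d

From the Monod/SRT balance for a CMAS, S = K_s·(1+k_d θ_c)/[θ_c·(Y k − k_d) − 1] = 60.4 × (1 + 0.0478 × 10.9) / [10.9 × (0.573 × 3.54 − 0.0478) − 1] = 91.87 / 20.59 = 4.462 mg/L.
Observed yield with endogenous decay: Y_obs = Y / (1 + k_d·θ_c) = 0.573 / (1 + 0.0478 × 10.9) = 0.573 / 1.521 = 0.3767 g VSS/g BOD₅.
ΔS = 2410 − 4.46 = 2406 mg/L, so the substrate removal rate is 721 × 2406/1000 = 1734 kg BOD₅/d.
Biomass produced: P_X = Y_obs·Q·ΔS = 0.3767 × 1734 ≈ 653.4 kg VSS/d.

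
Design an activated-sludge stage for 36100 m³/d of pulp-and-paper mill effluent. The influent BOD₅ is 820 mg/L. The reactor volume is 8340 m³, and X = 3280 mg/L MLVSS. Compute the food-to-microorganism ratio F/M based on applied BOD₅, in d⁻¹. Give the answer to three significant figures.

F/M ≈ 1.08 d⁻¹

F/M = applied load / biomass = Q·S₀/(V·X) = 36100 × 820 / (8340 × 3280) = 1.082 d⁻¹.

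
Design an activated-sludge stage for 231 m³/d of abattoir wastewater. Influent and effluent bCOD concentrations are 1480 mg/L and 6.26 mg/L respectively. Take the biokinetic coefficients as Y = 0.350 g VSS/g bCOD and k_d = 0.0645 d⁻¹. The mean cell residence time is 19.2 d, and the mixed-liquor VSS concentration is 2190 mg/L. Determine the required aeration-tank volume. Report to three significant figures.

Steady-state biomass mass balance: V·X·(1 + k_d·θ_c) = Y·Q·(S₀ − S)·θ_c, so V = 0.350 × 231 × (1480 − 6.26) × 19.2 / [2190 × (1 + 0.0645 × 19.2)] = 2.29×10^6 / 4902 = 466.7 m³.

V ≈ 467 m³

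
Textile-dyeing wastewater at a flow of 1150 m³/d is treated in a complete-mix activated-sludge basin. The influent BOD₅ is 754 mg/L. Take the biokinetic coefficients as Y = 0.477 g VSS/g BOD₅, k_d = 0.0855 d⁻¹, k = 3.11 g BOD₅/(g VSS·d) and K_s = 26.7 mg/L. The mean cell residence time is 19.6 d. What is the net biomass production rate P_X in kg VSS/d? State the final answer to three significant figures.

From the Monod/SRT balance for a CMAS, S = K_s·(1+k_d θ_c)/[θ_c·(Y k − k_d) − 1] = 26.7 × (1 + 0.0855 × 19.6) / [19.6 × (0.477 × 3.11 − 0.0855) − 1] = 71.44 / 26.40 = 2.706 mg/L.
Observed yield with endogenous decay: Y_obs = Y / (1 + k_d·θ_c) = 0.477 / (1 + 0.0855 × 19.6) = 0.477 / 2.676 = 0.1783 g VSS/g BOD₅.
Q·(S₀ − S) = 1150 × (754 − 2.71) × 10⁻³ = 864.0 kg/d removed.
So the net sludge growth is P_X = 0.1783 × 864.0 = 154.0 kg VSS/d.

P_X ≈ 154 kg VSS/d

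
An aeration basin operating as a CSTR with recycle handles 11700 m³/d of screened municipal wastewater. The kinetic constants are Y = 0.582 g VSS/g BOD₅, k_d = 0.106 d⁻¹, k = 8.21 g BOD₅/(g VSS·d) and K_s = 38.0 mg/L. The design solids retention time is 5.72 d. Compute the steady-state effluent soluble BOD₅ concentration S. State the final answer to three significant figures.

S ≈ 2.37 mg/L

Effluent substrate depends only on kinetics and SRT: S = K_s(1 + k_d θ_c) / [θ_c(Yk − k_d) − 1] = 38.0 × (1 + 0.106 × 5.72) / [5.72 × (0.582 × 8.21 − 0.106) − 1] = 61.04 / 25.73 = 2.373 mg/L.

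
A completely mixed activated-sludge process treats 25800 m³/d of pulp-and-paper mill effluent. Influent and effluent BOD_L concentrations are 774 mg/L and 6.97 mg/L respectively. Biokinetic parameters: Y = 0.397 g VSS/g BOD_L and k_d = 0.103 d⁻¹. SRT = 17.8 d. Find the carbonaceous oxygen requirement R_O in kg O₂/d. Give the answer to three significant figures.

R_O ≈ 15900 kg O₂/d

The observed yield is Y_obs = Y/(1 + k_d·θ_c) = 0.397 / (1 + 0.103 × 17.8) = 0.397 / 2.833 = 0.1401 g VSS per g BOD_L removed.
ΔS = 774 − 6.97 = 767.0 mg/L, so the substrate removal rate is 25800 × 767.0/1000 = 19789 kg BOD_L/d.
Biomass synthesised: P_X = Y_obs × 19789 = 2773 kg VSS/d.
R_O = Q·(S₀ − S) − 1.42·P_X = 19789 − 1.42 × 2773 = 15852 kg O₂/d.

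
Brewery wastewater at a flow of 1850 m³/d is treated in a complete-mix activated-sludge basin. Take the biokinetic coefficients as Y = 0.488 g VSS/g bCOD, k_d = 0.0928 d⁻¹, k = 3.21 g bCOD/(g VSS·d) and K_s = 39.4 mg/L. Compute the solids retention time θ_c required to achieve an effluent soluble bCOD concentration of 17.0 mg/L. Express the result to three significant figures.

From 1/θ_c = Y·k·S/(K_s + S) − k_d: Y·k·S/(K_s+S) = 0.488 × 3.21 × 17.0 / (39.4 + 17.0) = 0.4722 d⁻¹.
1/θ_c = 0.4722 − 0.0928 = 0.3794 d⁻¹, so θ_c = 2.636 d.

θ_c ≈ 2.64 d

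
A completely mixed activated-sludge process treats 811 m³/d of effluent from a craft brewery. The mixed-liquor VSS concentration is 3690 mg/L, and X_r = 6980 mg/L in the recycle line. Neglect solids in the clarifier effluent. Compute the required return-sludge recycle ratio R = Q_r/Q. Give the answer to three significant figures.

R ≈ 1.12

R = Q_r/Q = X/(X_r − X) = 3690 / (6980 − 3690) = 1.122.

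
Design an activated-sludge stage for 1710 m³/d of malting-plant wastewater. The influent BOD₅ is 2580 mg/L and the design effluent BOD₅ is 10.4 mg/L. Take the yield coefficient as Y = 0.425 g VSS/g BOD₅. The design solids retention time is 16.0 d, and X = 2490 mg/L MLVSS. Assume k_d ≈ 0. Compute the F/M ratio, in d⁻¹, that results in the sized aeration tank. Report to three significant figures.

With k_d = 0 the design equation reduces to V = Y Q (S₀−S) θ_c / X = 0.425 × 1710 × (2580 − 10.4) × 16.0 / 2490 = 12000 m³.
F/M = Q·S₀ / (V·X) = 1710 × 2580 / (12000 × 2490) = 0.1477 g BOD₅·(g VSS·d)⁻¹.

F/M ≈ 0.148 d⁻¹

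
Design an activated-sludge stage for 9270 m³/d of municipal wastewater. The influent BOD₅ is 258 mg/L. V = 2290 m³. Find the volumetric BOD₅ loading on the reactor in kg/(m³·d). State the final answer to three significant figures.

L_v ≈ 1.04 kg BOD₅/(m³·d)

L_v = Q S₀ / V = 9270 × 258 × 10⁻³ / 2290 = 1.044 kg/(m³·d).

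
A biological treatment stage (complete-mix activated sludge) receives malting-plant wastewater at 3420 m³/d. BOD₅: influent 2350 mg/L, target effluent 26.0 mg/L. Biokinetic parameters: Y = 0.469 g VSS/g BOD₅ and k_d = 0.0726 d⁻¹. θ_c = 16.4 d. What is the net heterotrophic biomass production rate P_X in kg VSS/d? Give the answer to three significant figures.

P_X ≈ 1700 kg VSS/d

Observed yield with endogenous decay: Y_obs = Y / (1 + k_d·θ_c) = 0.469 / (1 + 0.0726 × 16.4) = 0.469 / 2.191 = 0.2141 g VSS/g BOD₅.
Substrate removed = Q·(S₀ − S) = 3420 m³/d × (2350 − 26.0) g/m³ = 7.95×10^6 g/d = 7948 kg/d.
P_X = Y_obs · Q(S₀ − S) = 0.2141 × 7948 = 1702 kg VSS/d.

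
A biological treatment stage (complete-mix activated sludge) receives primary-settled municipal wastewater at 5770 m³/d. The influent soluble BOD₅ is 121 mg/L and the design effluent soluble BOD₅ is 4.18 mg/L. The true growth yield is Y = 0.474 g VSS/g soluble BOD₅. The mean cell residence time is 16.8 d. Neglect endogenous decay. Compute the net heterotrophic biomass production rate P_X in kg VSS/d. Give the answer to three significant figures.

Since k_d ≈ 0, Y_obs = Y = 0.474 g VSS/g soluble BOD₅.
ΔS = 121 − 4.18 = 116.8 mg/L, so the substrate removal rate is 5770 × 116.8/1000 = 674.1 kg soluble BOD₅/d.
Net biomass production P_X = Y_obs × Q·(S₀ − S) = 0.4740 × 674.1 = 319.5 kg VSS/d.

P_X ≈ 320 kg VSS/d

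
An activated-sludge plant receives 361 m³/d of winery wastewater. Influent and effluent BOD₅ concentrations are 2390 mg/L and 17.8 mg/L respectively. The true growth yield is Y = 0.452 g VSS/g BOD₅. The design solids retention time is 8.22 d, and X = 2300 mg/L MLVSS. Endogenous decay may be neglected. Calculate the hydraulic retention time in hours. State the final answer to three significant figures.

Biomass mass balance (decay neglected): V·X = Y·Q·(S₀ − S)·θ_c, so V = 0.452 × 361 × (2390 − 17.8) × 8.22 / 2300 = 1383 m³.
HRT = V/Q = 1383 m³ / 361 m³·d⁻¹ = 3.832 d × 24 = 91.97 h.

τ ≈ 92.0 h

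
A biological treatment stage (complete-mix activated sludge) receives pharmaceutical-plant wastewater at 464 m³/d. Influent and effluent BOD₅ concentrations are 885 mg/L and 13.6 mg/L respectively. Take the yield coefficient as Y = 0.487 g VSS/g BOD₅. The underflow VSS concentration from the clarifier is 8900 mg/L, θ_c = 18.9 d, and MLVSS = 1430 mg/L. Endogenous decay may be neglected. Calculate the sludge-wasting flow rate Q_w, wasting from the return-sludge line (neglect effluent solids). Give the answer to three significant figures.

Q_w ≈ 22.1 m³/d

V·X = Y·Q·ΔS·θ_c gives V = 0.487 × 464 × (885 − 13.6) × 18.9 / 1430 = 2602 m³.
Q_w = (V·X)/(θ_c X_r) = 2602 × 1430 / (18.9 × 8900) = 22.12 m³/d.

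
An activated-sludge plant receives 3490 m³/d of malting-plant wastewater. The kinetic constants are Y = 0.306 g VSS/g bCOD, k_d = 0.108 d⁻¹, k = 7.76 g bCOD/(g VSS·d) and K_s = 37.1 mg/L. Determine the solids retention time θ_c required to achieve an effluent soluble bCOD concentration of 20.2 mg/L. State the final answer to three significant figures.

θ_c ≈ 1.37 d

At the target effluent, Y k S/(K_s+S) = 0.306×7.76×20.2/57.30 = 0.8371 d⁻¹.
1/θ_c = 0.8371 − 0.108 = 0.7291 d⁻¹, so θ_c = 1.372 d.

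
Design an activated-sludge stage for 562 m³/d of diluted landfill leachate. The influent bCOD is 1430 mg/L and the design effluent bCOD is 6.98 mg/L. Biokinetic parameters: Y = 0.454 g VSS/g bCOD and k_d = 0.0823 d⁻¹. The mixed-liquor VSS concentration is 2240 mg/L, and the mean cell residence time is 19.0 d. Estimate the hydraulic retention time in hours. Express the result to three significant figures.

From the SRT design equation V = Y Q (S₀−S) θ_c / [X (1 + k_d θ_c)] = 0.454 × 562 × (1430 − 6.98) × 19.0 / [2240 × (1 + 0.0823 × 19.0)] = 6.9×10^6 / 5743 = 1201 m³.
Hydraulic retention time τ = V/Q = 1201 / 562 = 2.137 d = 51.30 h.

τ ≈ 51.3 h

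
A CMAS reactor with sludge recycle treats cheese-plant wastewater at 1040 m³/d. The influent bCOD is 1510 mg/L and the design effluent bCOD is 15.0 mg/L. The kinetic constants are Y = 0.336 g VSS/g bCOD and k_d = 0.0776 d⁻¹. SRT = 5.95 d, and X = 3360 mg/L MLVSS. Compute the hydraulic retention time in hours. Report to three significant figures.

Steady-state biomass mass balance: V·X·(1 + k_d·θ_c) = Y·Q·(S₀ − S)·θ_c, so V = 0.336 × 1040 × (1510 − 15.0) × 5.95 / [3360 × (1 + 0.0776 × 5.95)] = 3.11×10^6 / 4911 = 632.9 m³.
HRT = V/Q = 632.9 m³ / 1040 m³·d⁻¹ = 0.6085 d × 24 = 14.61 h.

τ ≈ 14.6 h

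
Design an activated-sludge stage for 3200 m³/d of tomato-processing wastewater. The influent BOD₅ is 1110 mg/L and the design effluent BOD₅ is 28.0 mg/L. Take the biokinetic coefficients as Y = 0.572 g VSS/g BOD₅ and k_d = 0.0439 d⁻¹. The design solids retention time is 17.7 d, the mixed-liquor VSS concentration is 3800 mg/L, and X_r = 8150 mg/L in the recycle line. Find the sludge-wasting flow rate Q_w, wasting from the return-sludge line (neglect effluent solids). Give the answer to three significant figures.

Q_w ≈ 137 m³/d

Steady-state biomass mass balance: V·X·(1 + k_d·θ_c) = Y·Q·(S₀ − S)·θ_c, so V = 0.572 × 3200 × (1110 − 28.0) × 17.7 / [3800 × (1 + 0.0439 × 17.7)] = 3.51×10^7 / 6753 = 5191 m³.
Wasting from the return line (neglecting effluent solids): Q_w = V·X / (θ_c·X_r) = 5191 × 3800 / (17.7 × 8150) = 136.7 m³/d.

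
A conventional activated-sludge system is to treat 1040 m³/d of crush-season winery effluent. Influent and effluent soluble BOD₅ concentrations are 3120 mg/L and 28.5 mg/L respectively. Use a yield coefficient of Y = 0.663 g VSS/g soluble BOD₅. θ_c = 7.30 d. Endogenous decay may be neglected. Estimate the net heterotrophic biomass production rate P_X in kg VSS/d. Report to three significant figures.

With endogenous decay neglected, the observed yield equals the true yield: Y_obs = Y = 0.663 g VSS/g soluble BOD₅.
Substrate removed = Q·(S₀ − S) = 1040 m³/d × (3120 − 28.5) g/m³ = 3.22×10^6 g/d = 3215 kg/d.
So the net sludge growth is P_X = 0.6630 × 3215 = 2132 kg VSS/d.

P_X ≈ 2130 kg VSS/d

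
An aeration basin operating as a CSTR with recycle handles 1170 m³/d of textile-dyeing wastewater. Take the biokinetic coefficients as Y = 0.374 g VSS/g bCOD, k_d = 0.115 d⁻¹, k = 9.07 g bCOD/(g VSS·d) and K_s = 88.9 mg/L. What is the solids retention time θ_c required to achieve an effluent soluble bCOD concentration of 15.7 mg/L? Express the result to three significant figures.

At the target effluent, Y k S/(K_s+S) = 0.374×9.07×15.7/104.6 = 0.5092 d⁻¹.
θ_c = 1/(μ − k_d) = 1/(0.5092 − 0.115) = 1/0.3942 = 2.537 d.

θ_c ≈ 2.54 d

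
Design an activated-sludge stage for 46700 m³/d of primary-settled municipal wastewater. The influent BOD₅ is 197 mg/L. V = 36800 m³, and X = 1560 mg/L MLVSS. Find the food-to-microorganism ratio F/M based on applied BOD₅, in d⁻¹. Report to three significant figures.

F/M = Q·S₀ / (V·X) = 46700 × 197 / (36800 × 1560) = 0.1603 g BOD₅·(g VSS·d)⁻¹.

F/M ≈ 0.160 d⁻¹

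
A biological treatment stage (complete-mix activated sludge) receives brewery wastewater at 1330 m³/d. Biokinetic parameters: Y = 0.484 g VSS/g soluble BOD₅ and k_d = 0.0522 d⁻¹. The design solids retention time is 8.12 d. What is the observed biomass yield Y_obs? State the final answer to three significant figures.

Correct the yield for decay: Y_obs = Y/(1 + k_d θ_c) = 0.484 / (1 + 0.0522 × 8.12) = 0.484 / 1.424 = 0.3399.

Y_obs ≈ 0.340 g VSS/g soluble BOD₅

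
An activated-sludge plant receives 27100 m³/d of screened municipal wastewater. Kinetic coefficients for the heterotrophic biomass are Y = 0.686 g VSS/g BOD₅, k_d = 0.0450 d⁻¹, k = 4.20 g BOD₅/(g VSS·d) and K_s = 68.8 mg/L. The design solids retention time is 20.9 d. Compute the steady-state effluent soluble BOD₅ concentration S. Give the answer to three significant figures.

S ≈ 2.29 mg/L

From the Monod/SRT balance for a CMAS, S = K_s·(1+k_d θ_c)/[θ_c·(Y k − k_d) − 1] = 68.8 × (1 + 0.0450 × 20.9) / [20.9 × (0.686 × 4.20 − 0.0450) − 1] = 133.5 / 58.28 = 2.291 mg/L.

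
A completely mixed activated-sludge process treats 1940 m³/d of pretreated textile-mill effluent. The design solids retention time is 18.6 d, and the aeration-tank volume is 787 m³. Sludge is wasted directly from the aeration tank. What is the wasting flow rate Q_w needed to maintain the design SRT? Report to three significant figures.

Q_w ≈ 42.3 m³/d

Wasting from the aeration tank: Q_w = V / θ_c = 787.0 / 18.6 = 42.31 m³/d.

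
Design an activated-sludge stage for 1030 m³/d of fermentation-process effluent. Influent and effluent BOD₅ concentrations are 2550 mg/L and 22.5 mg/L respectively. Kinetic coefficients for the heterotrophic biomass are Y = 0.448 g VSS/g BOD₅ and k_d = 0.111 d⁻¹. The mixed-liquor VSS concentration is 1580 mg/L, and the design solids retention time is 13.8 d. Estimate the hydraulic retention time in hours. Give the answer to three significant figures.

Steady-state biomass mass balance: V·X·(1 + k_d·θ_c) = Y·Q·(S₀ − S)·θ_c, so V = 0.448 × 1030 × (2550 − 22.5) × 13.8 / [1580 × (1 + 0.111 × 13.8)] = 1.61×10^7 / 4000 = 4023 m³.
Hydraulic retention time τ = V/Q = 4023 / 1030 = 3.906 d = 93.75 h.

τ ≈ 93.8 h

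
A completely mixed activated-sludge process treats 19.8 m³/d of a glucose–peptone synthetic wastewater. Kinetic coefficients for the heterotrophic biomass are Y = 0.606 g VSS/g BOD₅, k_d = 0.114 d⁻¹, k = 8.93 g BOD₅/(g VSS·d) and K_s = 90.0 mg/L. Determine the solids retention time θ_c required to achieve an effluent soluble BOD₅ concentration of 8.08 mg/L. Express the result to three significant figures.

θ_c ≈ 3.01 d

At the target effluent, Y k S/(K_s+S) = 0.606×8.93×8.08/98.08 = 0.4458 d⁻¹.
1/θ_c = 0.4458 − 0.114 = 0.3318 d⁻¹, so θ_c = 3.014 d.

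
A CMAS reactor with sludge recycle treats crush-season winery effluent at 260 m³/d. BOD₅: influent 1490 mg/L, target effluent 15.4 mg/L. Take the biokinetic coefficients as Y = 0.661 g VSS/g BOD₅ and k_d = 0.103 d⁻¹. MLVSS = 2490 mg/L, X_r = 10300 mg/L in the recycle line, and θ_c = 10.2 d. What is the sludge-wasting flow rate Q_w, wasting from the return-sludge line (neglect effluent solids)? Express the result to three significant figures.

Rearranging the biomass balance for a CMAS with decay, V = Y·Q·ΔS·θ_c / [X·(1+k_d θ_c)] = 0.661 × 260 × (1490 − 15.4) × 10.2 / [2490 × (1 + 0.103 × 10.2)] = 2.58×10^6 / 5106 = 506.3 m³.
Wasting from the return line (neglecting effluent solids): Q_w = V·X / (θ_c·X_r) = 506.3 × 2490 / (10.2 × 10300) = 12.00 m³/d.

Q_w ≈ 12.0 m³/d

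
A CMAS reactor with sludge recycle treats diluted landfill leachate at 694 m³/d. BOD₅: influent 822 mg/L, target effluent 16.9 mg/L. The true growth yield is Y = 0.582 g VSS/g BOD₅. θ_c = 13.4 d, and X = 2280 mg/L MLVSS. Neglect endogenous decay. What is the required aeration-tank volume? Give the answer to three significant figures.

V ≈ 1910 m³

With k_d = 0 the design equation reduces to V = Y Q (S₀−S) θ_c / X = 0.582 × 694 × (822 − 16.9) × 13.4 / 2280 = 1911 m³.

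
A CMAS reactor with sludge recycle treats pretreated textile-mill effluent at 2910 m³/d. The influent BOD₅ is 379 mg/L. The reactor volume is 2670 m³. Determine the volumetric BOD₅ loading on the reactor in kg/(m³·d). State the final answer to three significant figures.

Volumetric loading L_v = Q·S₀ / V = 2910 × 379 g/m³ / 2670 m³ = 413.1 g/(m³·d) = 0.4131 kg BOD₅/(m³·d).

L_v ≈ 0.413 kg BOD₅/(m³·d)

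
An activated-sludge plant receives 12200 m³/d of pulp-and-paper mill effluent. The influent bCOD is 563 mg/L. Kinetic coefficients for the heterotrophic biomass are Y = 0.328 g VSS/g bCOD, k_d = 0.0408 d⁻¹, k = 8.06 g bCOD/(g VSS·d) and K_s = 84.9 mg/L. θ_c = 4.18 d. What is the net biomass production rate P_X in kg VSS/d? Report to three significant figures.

P_X ≈ 1890 kg VSS/d

From the Monod/SRT balance for a CMAS, S = K_s·(1+k_d θ_c)/[θ_c·(Y k − k_d) − 1] = 84.9 × (1 + 0.0408 × 4.18) / [4.18 × (0.328 × 8.06 − 0.0408) − 1] = 99.38 / 9.880 = 10.06 mg/L.
Correct the yield for decay: Y_obs = Y/(1 + k_d θ_c) = 0.328 / (1 + 0.0408 × 4.18) = 0.328 / 1.171 = 0.2802.
ΔS = 563 − 10.1 = 552.9 mg/L, so the substrate removal rate is 12200 × 552.9/1000 = 6745 kg bCOD/d.
So the net sludge growth is P_X = 0.2802 × 6745 = 1890 kg VSS/d.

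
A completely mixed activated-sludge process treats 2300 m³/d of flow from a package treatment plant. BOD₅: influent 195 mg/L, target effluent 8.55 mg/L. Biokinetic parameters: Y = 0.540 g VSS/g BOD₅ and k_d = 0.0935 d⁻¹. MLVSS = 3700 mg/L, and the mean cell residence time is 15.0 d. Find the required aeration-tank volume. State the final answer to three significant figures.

V ≈ 391 m³

Steady-state biomass mass balance: V·X·(1 + k_d·θ_c) = Y·Q·(S₀ − S)·θ_c, so V = 0.540 × 2300 × (195 − 8.55) × 15.0 / [3700 × (1 + 0.0935 × 15.0)] = 3.47×10^6 / 8889 = 390.8 m³.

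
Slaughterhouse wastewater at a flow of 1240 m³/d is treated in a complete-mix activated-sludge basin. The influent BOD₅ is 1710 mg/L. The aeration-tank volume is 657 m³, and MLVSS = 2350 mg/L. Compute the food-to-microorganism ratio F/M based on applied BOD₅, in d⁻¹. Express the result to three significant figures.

Food-to-microorganism ratio F/M = Q S₀ / (V X) = 1240 × 1710 / (657.0 × 2350) = 1.373 d⁻¹.

F/M ≈ 1.37 d⁻¹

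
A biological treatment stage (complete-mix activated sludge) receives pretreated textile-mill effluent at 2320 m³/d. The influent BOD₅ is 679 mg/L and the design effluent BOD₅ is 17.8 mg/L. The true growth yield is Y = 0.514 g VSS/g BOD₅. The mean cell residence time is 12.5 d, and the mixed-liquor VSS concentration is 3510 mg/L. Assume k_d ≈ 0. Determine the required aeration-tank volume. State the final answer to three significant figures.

V ≈ 2810 m³

V·X = Y·Q·ΔS·θ_c gives V = 0.514 × 2320 × (679 − 17.8) × 12.5 / 3510 = 2808 m³.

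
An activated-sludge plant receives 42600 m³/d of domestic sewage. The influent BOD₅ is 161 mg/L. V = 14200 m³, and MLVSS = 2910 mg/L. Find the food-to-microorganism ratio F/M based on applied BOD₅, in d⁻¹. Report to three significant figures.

Food-to-microorganism ratio F/M = Q S₀ / (V X) = 42600 × 161 / (14200 × 2910) = 0.1660 d⁻¹.

F/M ≈ 0.166 d⁻¹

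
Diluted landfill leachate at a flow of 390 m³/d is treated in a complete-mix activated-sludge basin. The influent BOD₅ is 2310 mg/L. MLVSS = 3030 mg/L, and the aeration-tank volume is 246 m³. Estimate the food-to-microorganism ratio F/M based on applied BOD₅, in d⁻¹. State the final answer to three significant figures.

F/M = Q·S₀ / (V·X) = 390 × 2310 / (246.0 × 3030) = 1.209 g BOD₅·(g VSS·d)⁻¹.

F/M ≈ 1.21 d⁻¹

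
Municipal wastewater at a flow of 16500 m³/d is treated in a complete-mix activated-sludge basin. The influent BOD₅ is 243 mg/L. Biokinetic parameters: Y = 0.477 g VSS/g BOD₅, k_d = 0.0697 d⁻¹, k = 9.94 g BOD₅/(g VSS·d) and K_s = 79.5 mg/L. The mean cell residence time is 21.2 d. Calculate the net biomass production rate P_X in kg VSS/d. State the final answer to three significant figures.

P_X ≈ 766 kg VSS/d

From the Monod/SRT balance for a CMAS, S = K_s·(1+k_d θ_c)/[θ_c·(Y k − k_d) − 1] = 79.5 × (1 + 0.0697 × 21.2) / [21.2 × (0.477 × 9.94 − 0.0697) − 1] = 197.0 / 98.04 = 2.009 mg/L.
Correct the yield for decay: Y_obs = Y/(1 + k_d θ_c) = 0.477 / (1 + 0.0697 × 21.2) = 0.477 / 2.478 = 0.1925.
Substrate removed = Q·(S₀ − S) = 16500 m³/d × (243 − 2.01) g/m³ = 3.98×10^6 g/d = 3976 kg/d.
P_X = Y_obs · Q(S₀ − S) = 0.1925 × 3976 = 765.5 kg VSS/d.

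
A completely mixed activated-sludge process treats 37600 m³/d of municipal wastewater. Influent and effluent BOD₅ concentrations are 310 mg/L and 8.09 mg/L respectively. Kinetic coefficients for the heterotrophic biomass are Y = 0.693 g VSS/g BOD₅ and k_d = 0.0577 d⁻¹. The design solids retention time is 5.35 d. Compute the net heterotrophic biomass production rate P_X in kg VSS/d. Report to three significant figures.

P_X ≈ 6010 kg VSS/d

Observed yield with endogenous decay: Y_obs = Y / (1 + k_d·θ_c) = 0.693 / (1 + 0.0577 × 5.35) = 0.693 / 1.309 = 0.5295 g VSS/g BOD₅.
Q·(S₀ − S) = 37600 × (310 − 8.09) × 10⁻³ = 11352 kg/d removed.
P_X = Y_obs · Q(S₀ − S) = 0.5295 × 11352 = 6011 kg VSS/d.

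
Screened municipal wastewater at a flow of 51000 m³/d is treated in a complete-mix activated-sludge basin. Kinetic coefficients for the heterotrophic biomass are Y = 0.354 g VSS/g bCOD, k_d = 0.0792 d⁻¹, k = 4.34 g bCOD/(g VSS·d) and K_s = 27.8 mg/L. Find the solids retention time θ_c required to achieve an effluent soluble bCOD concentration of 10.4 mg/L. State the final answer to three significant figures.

θ_c ≈ 2.95 d

At the target effluent, Y k S/(K_s+S) = 0.354×4.34×10.4/38.20 = 0.4183 d⁻¹.
1/θ_c = 0.4183 − 0.0792 = 0.3391 d⁻¹, so θ_c = 2.949 d.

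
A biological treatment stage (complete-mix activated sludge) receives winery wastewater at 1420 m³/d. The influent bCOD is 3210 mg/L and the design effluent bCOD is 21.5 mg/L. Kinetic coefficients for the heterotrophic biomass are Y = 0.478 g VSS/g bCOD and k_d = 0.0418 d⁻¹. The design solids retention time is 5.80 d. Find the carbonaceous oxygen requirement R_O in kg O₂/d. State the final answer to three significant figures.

Correct the yield for decay: Y_obs = Y/(1 + k_d θ_c) = 0.478 / (1 + 0.0418 × 5.80) = 0.478 / 1.242 = 0.3847.
ΔS = 3210 − 21.5 = 3188 mg/L, so the substrate removal rate is 1420 × 3188/1000 = 4528 kg bCOD/d.
Biomass synthesised: P_X = Y_obs × 4528 = 1742 kg VSS/d.
R_O = Q·ΔS − 1.42 P_X = 4528 − 2474 = 2054 kg O₂/d.

R_O ≈ 2050 kg O₂/d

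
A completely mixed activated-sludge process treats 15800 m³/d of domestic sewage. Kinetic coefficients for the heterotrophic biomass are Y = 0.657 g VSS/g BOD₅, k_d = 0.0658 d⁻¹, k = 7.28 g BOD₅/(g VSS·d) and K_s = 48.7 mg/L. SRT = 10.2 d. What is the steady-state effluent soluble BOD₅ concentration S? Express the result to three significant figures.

S ≈ 1.73 mg/L

From the Monod/SRT balance for a CMAS, S = K_s·(1+k_d θ_c)/[θ_c·(Y k − k_d) − 1] = 48.7 × (1 + 0.0658 × 10.2) / [10.2 × (0.657 × 7.28 − 0.0658) − 1] = 81.39 / 47.12 = 1.727 mg/L.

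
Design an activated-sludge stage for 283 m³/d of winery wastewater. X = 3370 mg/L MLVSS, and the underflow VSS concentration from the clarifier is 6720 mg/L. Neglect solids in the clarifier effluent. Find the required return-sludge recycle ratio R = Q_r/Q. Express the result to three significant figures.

R ≈ 1.01

Mass balance around the secondary clarifier (neglecting effluent solids): R = X / (X_r − X) = 3370 / (6720 − 3370) = 1.006.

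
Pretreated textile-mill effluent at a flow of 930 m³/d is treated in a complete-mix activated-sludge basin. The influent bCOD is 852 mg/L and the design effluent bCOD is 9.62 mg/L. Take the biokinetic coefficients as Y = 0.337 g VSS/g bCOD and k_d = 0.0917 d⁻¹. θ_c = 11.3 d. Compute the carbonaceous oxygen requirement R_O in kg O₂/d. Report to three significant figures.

Correct the yield for decay: Y_obs = Y/(1 + k_d θ_c) = 0.337 / (1 + 0.0917 × 11.3) = 0.337 / 2.036 = 0.1655.
Q·(S₀ − S) = 930 × (852 − 9.62) × 10⁻³ = 783.4 kg/d removed.
Biomass synthesised: P_X = Y_obs × 783.4 = 129.7 kg VSS/d.
R_O = Q·(S₀ − S) − 1.42·P_X = 783.4 − 1.42 × 129.7 = 599.3 kg O₂/d.

R_O ≈ 599 kg O₂/d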